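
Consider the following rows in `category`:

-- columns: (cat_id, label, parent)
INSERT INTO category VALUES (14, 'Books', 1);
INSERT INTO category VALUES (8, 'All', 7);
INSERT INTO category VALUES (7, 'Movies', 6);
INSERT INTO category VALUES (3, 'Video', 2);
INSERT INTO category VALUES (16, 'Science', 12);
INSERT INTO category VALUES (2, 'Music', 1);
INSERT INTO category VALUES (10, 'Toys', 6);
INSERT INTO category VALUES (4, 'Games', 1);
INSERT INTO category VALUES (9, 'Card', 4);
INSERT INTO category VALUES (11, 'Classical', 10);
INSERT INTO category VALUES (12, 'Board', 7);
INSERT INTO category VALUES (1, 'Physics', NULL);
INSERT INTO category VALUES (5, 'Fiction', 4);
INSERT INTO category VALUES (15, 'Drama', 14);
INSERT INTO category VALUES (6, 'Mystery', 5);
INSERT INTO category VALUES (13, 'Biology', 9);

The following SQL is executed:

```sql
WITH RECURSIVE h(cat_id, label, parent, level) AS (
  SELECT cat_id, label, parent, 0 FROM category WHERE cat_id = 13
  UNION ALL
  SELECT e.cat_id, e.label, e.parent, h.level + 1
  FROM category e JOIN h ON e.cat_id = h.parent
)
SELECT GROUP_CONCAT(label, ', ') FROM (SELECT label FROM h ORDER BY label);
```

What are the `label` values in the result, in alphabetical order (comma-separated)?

Base: cat_id=13 (Biology), parent=9, level 0.
Iteration 1: join on cat_id=9 -> Card (id 9, parent=4, level 1).
Iteration 2: join on cat_id=4 -> Games (id 4, parent=1, level 2).
Iteration 3: join on cat_id=1 -> Physics (id 1, parent=NULL, level 3).
Iteration 4: parent is NULL; no match; recursion stops.

Biology, Card, Games, Physics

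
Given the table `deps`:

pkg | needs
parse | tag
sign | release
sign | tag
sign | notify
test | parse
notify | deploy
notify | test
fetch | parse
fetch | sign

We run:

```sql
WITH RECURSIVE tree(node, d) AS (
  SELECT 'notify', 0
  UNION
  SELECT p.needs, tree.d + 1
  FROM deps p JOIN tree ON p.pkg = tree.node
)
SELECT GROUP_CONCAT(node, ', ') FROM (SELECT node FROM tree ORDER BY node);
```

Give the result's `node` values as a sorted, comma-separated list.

Base: (notify, d=0).
Iteration 1: edges from {notify} -> (deploy, d=1), (test, d=1).
Iteration 2: edges from {deploy,test} -> (parse, d=2).
Iteration 3: edges from {parse} -> (tag, d=3).
Iteration 4: no outgoing edges from {tag}; recursion stops.

deploy, notify, parse, tag, test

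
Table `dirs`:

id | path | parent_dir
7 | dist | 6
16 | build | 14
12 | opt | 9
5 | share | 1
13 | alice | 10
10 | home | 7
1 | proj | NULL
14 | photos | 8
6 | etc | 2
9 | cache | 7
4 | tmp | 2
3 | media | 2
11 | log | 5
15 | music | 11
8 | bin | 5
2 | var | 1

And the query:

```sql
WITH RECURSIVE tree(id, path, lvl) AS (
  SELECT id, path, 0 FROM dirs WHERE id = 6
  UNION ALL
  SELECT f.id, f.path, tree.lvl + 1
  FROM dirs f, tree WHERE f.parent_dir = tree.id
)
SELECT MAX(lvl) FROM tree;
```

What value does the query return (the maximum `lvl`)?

Base: id=6 (etc) at lvl 0.
Iteration 1: rows with parent_dir in {6} -> dist (id 7, lvl 1).
Iteration 2: rows with parent_dir in {7} -> cache (id 9, lvl 2), home (id 10, lvl 2).
Iteration 3: rows with parent_dir in {9,10} -> opt (id 12, lvl 3), alice (id 13, lvl 3).
Iteration 4: no rows with parent_dir in {12,13}; recursion stops.
lvl values: 0, 1, 2, 2, 3, 3; the maximum is 3.

3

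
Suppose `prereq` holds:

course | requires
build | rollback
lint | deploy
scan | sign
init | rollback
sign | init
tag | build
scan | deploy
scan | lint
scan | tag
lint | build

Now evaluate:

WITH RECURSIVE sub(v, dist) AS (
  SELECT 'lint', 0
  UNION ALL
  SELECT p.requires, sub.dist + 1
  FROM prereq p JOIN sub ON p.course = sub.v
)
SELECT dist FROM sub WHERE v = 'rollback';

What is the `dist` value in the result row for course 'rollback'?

Base: (lint, dist=0).
Iteration 1: edges from {lint} -> (build, dist=1), (deploy, dist=1).
Iteration 2: edges from {build,deploy} -> (rollback, dist=2).
Iteration 3: no outgoing edges from {rollback}; recursion stops.

2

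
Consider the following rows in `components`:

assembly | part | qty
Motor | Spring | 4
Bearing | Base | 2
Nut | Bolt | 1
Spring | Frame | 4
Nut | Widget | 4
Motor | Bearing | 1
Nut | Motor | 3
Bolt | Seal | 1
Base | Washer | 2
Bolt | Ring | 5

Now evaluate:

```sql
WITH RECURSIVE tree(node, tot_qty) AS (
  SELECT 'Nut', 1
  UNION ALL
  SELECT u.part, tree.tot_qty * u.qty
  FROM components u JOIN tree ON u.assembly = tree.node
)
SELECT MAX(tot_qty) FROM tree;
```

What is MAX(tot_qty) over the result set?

Base: (Nut, tot_qty=1).
Iteration 1: components of {Nut} -> Bolt = 1*1 = 1, Motor = 1*3 = 3, Widget = 1*4 = 4.
Iteration 2: components of {Bolt,Motor,Widget} -> Bearing = 3*1 = 3, Ring = 1*5 = 5, Seal = 1*1 = 1, Spring = 3*4 = 12.
Iteration 3: components of {Bearing,Ring,Seal,Spring} -> Base = 3*2 = 6, Frame = 12*4 = 48.
Iteration 4: components of {Base,Frame} -> Washer = 6*2 = 12.
Iteration 5: no further components; recursion stops.
tot_qty values: 1, 3, 1, 4, 3, 12, 5, 1, 6, 48, 12; the maximum is 48.

48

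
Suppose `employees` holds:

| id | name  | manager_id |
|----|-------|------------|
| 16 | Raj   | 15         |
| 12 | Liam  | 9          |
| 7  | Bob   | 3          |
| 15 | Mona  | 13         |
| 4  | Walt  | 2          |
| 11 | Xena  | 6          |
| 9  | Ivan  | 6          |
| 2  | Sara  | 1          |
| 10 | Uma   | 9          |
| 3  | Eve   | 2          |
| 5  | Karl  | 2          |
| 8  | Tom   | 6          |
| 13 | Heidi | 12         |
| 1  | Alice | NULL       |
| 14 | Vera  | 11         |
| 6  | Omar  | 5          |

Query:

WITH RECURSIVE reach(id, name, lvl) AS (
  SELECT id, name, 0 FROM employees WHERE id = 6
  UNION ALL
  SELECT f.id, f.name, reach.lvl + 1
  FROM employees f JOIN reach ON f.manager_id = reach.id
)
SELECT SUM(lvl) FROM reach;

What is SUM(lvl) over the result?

Base: id=6 (Omar) at lvl 0.
Iteration 1: rows with manager_id in {6} -> Tom (id 8, lvl 1), Ivan (id 9, lvl 1), Xena (id 11, lvl 1).
Iteration 2: rows with manager_id in {8,9,11} -> Uma (id 10, lvl 2), Liam (id 12, lvl 2), Vera (id 14, lvl 2).
Iteration 3: rows with manager_id in {10,12,14} -> Heidi (id 13, lvl 3).
Iteration 4: rows with manager_id in {13} -> Mona (id 15, lvl 4).
Iteration 5: rows with manager_id in {15} -> Raj (id 16, lvl 5).
Iteration 6: no rows with manager_id in {16}; recursion stops.
SUM(lvl) = 0 + 1 + 1 + 1 + 2 + 2 + 2 + 3 + 4 + 5 = 21.

21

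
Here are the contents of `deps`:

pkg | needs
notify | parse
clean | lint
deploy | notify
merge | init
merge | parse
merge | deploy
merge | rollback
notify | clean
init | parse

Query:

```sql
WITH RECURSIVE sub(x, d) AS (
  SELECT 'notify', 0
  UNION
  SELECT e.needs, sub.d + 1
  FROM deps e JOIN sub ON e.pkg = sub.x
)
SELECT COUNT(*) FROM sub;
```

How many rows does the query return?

4

Base: (notify, d=0).
Iteration 1: edges from {notify} -> (clean, d=1), (parse, d=1).
Iteration 2: edges from {clean,parse} -> (lint, d=2).
Iteration 3: no outgoing edges from {lint}; recursion stops.
Total rows emitted: 4.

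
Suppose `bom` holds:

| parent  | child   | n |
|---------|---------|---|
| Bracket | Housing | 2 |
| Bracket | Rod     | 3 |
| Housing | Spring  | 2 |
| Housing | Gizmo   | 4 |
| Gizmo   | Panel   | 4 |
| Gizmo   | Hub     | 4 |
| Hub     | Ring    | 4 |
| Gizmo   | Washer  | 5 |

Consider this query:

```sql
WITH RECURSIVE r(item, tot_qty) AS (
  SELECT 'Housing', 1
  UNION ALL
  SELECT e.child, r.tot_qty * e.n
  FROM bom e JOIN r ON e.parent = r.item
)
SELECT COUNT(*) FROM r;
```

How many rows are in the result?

Base: (Housing, tot_qty=1).
Iteration 1: components of {Housing} -> Gizmo = 1*4 = 4, Spring = 1*2 = 2.
Iteration 2: components of {Gizmo,Spring} -> Hub = 4*4 = 16, Panel = 4*4 = 16, Washer = 4*5 = 20.
Iteration 3: components of {Hub,Panel,Washer} -> Ring = 16*4 = 64.
Iteration 4: no further components; recursion stops.
Total rows emitted: 7.

7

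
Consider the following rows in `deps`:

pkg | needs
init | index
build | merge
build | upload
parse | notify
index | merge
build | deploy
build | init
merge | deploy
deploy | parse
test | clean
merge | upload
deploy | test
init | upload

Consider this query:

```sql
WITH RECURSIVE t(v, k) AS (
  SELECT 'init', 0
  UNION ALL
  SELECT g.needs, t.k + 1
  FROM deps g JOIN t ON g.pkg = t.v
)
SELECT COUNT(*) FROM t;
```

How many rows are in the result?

10

Base: (init, k=0).
Iteration 1: edges from {init} -> (index, k=1), (upload, k=1).
Iteration 2: edges from {index,upload} -> (merge, k=2).
Iteration 3: edges from {merge} -> (deploy, k=3), (upload, k=3).
Iteration 4: edges from {deploy,upload} -> (parse, k=4), (test, k=4).
Iteration 5: edges from {parse,test} -> (clean, k=5), (notify, k=5).
Iteration 6: no outgoing edges from {clean,notify}; recursion stops.
Total rows emitted: 10.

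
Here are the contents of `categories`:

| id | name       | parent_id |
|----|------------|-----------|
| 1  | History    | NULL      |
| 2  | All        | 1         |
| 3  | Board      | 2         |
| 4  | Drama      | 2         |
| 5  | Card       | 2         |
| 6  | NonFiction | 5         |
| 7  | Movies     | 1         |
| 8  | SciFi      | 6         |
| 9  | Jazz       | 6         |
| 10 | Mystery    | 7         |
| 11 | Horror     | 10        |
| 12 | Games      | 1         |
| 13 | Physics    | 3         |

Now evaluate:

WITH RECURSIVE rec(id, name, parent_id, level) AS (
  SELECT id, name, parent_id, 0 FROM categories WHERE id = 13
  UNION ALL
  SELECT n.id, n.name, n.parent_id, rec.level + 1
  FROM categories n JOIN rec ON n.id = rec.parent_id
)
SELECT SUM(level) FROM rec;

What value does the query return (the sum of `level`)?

Base: id=13 (Physics), parent_id=3, level 0.
Iteration 1: join on id=3 -> Board (id 3, parent_id=2, level 1).
Iteration 2: join on id=2 -> All (id 2, parent_id=1, level 2).
Iteration 3: join on id=1 -> History (id 1, parent_id=NULL, level 3).
Iteration 4: parent_id is NULL; no match; recursion stops.
SUM(level) = 0 + 1 + 2 + 3 = 6.

6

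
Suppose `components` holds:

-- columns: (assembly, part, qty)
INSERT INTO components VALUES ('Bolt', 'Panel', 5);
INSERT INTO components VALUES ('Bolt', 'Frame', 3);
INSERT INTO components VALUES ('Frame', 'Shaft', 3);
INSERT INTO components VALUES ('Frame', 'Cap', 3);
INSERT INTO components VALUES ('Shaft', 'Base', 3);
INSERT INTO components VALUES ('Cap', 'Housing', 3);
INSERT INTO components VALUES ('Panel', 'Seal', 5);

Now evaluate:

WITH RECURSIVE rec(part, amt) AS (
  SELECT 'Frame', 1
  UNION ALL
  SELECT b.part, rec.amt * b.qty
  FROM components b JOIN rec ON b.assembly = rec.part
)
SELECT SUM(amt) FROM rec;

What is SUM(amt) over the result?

Base: (Frame, amt=1).
Iteration 1: components of {Frame} -> Cap = 1*3 = 3, Shaft = 1*3 = 3.
Iteration 2: components of {Cap,Shaft} -> Base = 3*3 = 9, Housing = 3*3 = 9.
Iteration 3: no further components; recursion stops.
SUM(amt) = 1 + 3 + 3 + 9 + 9 = 25.

25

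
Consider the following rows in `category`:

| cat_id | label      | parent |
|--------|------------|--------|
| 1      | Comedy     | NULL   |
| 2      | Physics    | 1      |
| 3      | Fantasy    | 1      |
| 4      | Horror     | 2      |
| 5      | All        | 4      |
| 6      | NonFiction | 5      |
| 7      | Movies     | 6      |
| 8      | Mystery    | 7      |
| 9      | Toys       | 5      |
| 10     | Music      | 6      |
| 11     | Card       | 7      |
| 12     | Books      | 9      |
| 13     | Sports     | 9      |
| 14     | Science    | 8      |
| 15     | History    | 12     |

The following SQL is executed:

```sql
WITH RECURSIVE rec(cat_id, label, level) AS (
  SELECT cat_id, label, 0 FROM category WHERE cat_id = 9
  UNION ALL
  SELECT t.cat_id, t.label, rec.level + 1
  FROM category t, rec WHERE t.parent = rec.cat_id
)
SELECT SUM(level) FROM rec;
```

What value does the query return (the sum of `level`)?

4

Base: cat_id=9 (Toys) at level 0.
Iteration 1: rows with parent in {9} -> Books (id 12, level 1), Sports (id 13, level 1).
Iteration 2: rows with parent in {12,13} -> History (id 15, level 2).
Iteration 3: no rows with parent in {15}; recursion stops.
SUM(level) = 0 + 1 + 1 + 2 = 4.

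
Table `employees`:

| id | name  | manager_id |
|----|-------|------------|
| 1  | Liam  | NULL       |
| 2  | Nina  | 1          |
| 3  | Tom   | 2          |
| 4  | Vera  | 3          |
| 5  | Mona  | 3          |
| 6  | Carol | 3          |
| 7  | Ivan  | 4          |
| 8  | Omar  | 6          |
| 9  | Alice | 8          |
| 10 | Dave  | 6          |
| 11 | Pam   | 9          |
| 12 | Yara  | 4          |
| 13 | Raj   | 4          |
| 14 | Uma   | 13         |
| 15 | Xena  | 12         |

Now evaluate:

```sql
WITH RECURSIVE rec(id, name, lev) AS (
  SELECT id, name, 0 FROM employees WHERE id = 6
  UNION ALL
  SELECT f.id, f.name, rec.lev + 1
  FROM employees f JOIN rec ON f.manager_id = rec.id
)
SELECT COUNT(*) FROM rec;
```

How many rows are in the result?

5

Base: id=6 (Carol) at lev 0.
Iteration 1: rows with manager_id in {6} -> Omar (id 8, lev 1), Dave (id 10, lev 1).
Iteration 2: rows with manager_id in {8,10} -> Alice (id 9, lev 2).
Iteration 3: rows with manager_id in {9} -> Pam (id 11, lev 3).
Iteration 4: no rows with manager_id in {11}; recursion stops.
Total rows emitted: 5.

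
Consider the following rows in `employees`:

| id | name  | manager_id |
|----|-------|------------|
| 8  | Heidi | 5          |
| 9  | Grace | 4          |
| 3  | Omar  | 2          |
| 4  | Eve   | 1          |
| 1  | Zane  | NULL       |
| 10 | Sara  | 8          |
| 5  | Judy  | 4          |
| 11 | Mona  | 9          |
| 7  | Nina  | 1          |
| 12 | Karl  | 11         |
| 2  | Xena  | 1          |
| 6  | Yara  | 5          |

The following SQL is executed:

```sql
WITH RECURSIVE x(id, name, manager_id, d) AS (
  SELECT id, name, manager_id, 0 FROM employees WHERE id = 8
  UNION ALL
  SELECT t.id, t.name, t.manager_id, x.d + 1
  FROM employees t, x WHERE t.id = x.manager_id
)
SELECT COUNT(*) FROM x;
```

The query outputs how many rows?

4

Base: id=8 (Heidi), manager_id=5, d 0.
Iteration 1: join on id=5 -> Judy (id 5, manager_id=4, d 1).
Iteration 2: join on id=4 -> Eve (id 4, manager_id=1, d 2).
Iteration 3: join on id=1 -> Zane (id 1, manager_id=NULL, d 3).
Iteration 4: manager_id is NULL; no match; recursion stops.
Total rows emitted: 4.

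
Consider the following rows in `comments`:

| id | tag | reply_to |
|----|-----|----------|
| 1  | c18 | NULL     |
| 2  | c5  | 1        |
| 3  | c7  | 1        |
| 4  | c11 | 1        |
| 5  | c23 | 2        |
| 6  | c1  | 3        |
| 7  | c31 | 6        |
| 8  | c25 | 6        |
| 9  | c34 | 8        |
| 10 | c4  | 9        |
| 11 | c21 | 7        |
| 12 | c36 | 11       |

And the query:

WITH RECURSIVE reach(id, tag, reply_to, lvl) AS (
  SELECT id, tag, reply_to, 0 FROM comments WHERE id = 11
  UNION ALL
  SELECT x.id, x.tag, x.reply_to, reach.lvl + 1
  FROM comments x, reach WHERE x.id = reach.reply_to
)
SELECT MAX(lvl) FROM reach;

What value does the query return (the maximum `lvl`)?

4

Base: id=11 (c21), reply_to=7, lvl 0.
Iteration 1: join on id=7 -> c31 (id 7, reply_to=6, lvl 1).
Iteration 2: join on id=6 -> c1 (id 6, reply_to=3, lvl 2).
Iteration 3: join on id=3 -> c7 (id 3, reply_to=1, lvl 3).
Iteration 4: join on id=1 -> c18 (id 1, reply_to=NULL, lvl 4).
Iteration 5: reply_to is NULL; no match; recursion stops.
lvl values: 0, 1, 2, 3, 4; the maximum is 4.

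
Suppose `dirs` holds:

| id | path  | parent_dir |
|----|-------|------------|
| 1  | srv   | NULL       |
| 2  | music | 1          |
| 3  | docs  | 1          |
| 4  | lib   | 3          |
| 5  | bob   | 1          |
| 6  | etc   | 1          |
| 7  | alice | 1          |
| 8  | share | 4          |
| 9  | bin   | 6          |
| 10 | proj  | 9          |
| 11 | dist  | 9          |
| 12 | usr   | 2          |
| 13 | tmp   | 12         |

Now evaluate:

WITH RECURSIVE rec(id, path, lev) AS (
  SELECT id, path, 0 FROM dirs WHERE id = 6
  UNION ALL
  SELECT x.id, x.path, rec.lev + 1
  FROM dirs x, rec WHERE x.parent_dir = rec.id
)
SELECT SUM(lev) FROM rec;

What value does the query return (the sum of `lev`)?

5

Base: id=6 (etc) at lev 0.
Iteration 1: rows with parent_dir in {6} -> bin (id 9, lev 1).
Iteration 2: rows with parent_dir in {9} -> proj (id 10, lev 2), dist (id 11, lev 2).
Iteration 3: no rows with parent_dir in {10,11}; recursion stops.
SUM(lev) = 0 + 1 + 2 + 2 = 5.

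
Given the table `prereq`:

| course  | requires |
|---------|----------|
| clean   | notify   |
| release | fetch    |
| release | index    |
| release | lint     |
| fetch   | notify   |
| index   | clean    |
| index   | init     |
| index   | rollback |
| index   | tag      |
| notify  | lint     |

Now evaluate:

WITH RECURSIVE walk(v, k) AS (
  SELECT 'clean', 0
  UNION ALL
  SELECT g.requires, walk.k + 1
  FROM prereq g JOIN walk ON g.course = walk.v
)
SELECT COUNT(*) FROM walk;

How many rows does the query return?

Base: (clean, k=0).
Iteration 1: edges from {clean} -> (notify, k=1).
Iteration 2: edges from {notify} -> (lint, k=2).
Iteration 3: no outgoing edges from {lint}; recursion stops.
Total rows emitted: 3.

3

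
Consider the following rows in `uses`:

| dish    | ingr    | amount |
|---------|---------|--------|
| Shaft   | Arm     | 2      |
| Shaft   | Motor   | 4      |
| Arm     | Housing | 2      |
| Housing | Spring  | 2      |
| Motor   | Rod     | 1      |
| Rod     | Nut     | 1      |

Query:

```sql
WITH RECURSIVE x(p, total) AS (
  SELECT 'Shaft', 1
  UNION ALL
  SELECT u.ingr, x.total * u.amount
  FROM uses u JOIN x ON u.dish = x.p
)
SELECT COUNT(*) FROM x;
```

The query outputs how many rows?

7

Base: (Shaft, total=1).
Iteration 1: components of {Shaft} -> Arm = 1*2 = 2, Motor = 1*4 = 4.
Iteration 2: components of {Arm,Motor} -> Housing = 2*2 = 4, Rod = 4*1 = 4.
Iteration 3: components of {Housing,Rod} -> Nut = 4*1 = 4, Spring = 4*2 = 8.
Iteration 4: no further components; recursion stops.
Total rows emitted: 7.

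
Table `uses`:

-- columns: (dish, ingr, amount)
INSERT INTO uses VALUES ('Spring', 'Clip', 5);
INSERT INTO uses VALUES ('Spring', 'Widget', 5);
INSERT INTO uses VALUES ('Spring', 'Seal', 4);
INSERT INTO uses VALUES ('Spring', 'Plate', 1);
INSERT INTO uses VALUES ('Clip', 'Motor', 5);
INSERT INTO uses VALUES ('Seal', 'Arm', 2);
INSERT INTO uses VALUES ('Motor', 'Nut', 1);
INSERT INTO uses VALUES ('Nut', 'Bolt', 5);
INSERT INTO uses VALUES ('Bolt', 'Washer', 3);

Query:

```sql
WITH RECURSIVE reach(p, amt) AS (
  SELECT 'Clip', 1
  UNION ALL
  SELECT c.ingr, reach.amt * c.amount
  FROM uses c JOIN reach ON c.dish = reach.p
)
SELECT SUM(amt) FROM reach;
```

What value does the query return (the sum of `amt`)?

Base: (Clip, amt=1).
Iteration 1: components of {Clip} -> Motor = 1*5 = 5.
Iteration 2: components of {Motor} -> Nut = 5*1 = 5.
Iteration 3: components of {Nut} -> Bolt = 5*5 = 25.
Iteration 4: components of {Bolt} -> Washer = 25*3 = 75.
Iteration 5: no further components; recursion stops.
SUM(amt) = 1 + 5 + 5 + 25 + 75 = 111.

111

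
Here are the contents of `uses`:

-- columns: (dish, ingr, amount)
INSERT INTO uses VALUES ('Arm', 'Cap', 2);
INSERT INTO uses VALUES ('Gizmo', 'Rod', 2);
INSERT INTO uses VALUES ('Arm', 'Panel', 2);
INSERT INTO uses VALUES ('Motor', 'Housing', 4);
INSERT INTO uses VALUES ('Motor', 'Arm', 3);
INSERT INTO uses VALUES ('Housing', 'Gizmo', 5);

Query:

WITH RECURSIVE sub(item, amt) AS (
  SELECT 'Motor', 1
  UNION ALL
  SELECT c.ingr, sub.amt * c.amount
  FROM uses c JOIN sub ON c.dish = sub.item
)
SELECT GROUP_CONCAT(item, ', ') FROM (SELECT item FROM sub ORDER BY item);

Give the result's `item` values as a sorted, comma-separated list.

Arm, Cap, Gizmo, Housing, Motor, Panel, Rod

Base: (Motor, amt=1).
Iteration 1: components of {Motor} -> Arm = 1*3 = 3, Housing = 1*4 = 4.
Iteration 2: components of {Arm,Housing} -> Cap = 3*2 = 6, Gizmo = 4*5 = 20, Panel = 3*2 = 6.
Iteration 3: components of {Cap,Gizmo,Panel} -> Rod = 20*2 = 40.
Iteration 4: no further components; recursion stops.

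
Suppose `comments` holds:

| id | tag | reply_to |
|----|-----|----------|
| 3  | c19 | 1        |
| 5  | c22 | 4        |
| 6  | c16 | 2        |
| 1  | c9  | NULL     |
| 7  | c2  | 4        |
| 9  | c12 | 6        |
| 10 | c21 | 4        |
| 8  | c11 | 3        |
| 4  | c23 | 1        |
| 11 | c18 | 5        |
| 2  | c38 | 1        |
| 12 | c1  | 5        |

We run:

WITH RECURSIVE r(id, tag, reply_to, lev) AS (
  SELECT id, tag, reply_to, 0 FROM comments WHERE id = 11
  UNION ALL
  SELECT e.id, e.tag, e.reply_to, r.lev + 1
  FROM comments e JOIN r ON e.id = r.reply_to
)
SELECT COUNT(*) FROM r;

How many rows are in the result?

4

Base: id=11 (c18), reply_to=5, lev 0.
Iteration 1: join on id=5 -> c22 (id 5, reply_to=4, lev 1).
Iteration 2: join on id=4 -> c23 (id 4, reply_to=1, lev 2).
Iteration 3: join on id=1 -> c9 (id 1, reply_to=NULL, lev 3).
Iteration 4: reply_to is NULL; no match; recursion stops.
Total rows emitted: 4.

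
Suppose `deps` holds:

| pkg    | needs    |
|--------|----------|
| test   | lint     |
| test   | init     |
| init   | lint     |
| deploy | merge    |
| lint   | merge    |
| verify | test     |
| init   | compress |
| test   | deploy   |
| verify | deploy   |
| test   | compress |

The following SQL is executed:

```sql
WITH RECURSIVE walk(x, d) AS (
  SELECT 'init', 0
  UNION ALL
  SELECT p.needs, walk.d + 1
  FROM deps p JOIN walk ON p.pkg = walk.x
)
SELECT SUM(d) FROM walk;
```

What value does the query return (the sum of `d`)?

Base: (init, d=0).
Iteration 1: edges from {init} -> (compress, d=1), (lint, d=1).
Iteration 2: edges from {compress,lint} -> (merge, d=2).
Iteration 3: no outgoing edges from {merge}; recursion stops.
SUM(d) = 0 + 1 + 1 + 2 = 4.

4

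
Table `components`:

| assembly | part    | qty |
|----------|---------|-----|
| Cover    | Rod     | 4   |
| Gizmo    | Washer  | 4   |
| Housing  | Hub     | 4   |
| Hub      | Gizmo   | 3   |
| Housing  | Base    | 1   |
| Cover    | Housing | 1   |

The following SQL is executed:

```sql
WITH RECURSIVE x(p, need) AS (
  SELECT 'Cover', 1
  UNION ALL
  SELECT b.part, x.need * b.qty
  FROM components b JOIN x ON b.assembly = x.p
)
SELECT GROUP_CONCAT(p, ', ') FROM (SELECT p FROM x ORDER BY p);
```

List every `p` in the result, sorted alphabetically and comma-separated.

Base: (Cover, need=1).
Iteration 1: components of {Cover} -> Housing = 1*1 = 1, Rod = 1*4 = 4.
Iteration 2: components of {Housing,Rod} -> Base = 1*1 = 1, Hub = 1*4 = 4.
Iteration 3: components of {Base,Hub} -> Gizmo = 4*3 = 12.
Iteration 4: components of {Gizmo} -> Washer = 12*4 = 48.
Iteration 5: no further components; recursion stops.

Base, Cover, Gizmo, Housing, Hub, Rod, Washer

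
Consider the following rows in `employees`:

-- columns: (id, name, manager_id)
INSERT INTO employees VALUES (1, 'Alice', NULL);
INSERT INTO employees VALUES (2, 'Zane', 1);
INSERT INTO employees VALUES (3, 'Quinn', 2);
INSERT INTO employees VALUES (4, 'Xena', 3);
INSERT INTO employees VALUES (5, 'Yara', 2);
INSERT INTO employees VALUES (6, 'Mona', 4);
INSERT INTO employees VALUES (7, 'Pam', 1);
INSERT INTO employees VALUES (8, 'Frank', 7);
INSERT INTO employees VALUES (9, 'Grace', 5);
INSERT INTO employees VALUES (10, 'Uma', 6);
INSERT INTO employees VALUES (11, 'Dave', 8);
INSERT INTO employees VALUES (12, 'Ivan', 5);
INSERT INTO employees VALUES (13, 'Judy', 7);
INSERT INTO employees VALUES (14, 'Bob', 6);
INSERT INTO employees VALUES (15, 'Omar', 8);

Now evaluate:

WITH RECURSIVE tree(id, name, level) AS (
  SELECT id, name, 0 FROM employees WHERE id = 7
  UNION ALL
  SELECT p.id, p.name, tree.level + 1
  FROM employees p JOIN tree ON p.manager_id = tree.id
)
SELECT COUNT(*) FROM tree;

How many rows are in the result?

Base: id=7 (Pam) at level 0.
Iteration 1: rows with manager_id in {7} -> Frank (id 8, level 1), Judy (id 13, level 1).
Iteration 2: rows with manager_id in {8,13} -> Dave (id 11, level 2), Omar (id 15, level 2).
Iteration 3: no rows with manager_id in {11,15}; recursion stops.
Total rows emitted: 5.

5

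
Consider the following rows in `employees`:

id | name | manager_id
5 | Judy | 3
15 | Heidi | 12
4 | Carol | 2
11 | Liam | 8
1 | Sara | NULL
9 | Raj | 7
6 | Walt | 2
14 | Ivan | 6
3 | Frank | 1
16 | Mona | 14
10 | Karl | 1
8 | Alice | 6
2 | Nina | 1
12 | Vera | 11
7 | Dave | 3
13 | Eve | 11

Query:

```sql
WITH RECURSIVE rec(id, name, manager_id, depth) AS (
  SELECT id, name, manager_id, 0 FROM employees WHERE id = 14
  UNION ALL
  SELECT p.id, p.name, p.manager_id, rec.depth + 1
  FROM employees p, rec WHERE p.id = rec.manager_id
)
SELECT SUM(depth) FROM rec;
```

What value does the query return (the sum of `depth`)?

6

Base: id=14 (Ivan), manager_id=6, depth 0.
Iteration 1: join on id=6 -> Walt (id 6, manager_id=2, depth 1).
Iteration 2: join on id=2 -> Nina (id 2, manager_id=1, depth 2).
Iteration 3: join on id=1 -> Sara (id 1, manager_id=NULL, depth 3).
Iteration 4: manager_id is NULL; no match; recursion stops.
SUM(depth) = 0 + 1 + 2 + 3 = 6.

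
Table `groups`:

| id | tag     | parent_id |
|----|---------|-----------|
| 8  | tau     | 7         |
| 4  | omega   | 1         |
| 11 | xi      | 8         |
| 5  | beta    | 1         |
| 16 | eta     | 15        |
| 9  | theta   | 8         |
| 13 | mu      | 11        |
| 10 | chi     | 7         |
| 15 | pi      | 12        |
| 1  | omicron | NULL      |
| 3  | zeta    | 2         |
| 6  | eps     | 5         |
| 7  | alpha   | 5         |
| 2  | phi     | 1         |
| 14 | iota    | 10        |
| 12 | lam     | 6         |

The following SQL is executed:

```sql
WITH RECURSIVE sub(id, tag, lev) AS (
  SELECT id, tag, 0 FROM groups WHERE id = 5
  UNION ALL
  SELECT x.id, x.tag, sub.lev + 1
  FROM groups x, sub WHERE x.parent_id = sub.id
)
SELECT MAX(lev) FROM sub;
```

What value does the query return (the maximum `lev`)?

Base: id=5 (beta) at lev 0.
Iteration 1: rows with parent_id in {5} -> eps (id 6, lev 1), alpha (id 7, lev 1).
Iteration 2: rows with parent_id in {6,7} -> tau (id 8, lev 2), chi (id 10, lev 2), lam (id 12, lev 2).
Iteration 3: rows with parent_id in {8,10,12} -> theta (id 9, lev 3), xi (id 11, lev 3), iota (id 14, lev 3), pi (id 15, lev 3).
Iteration 4: rows with parent_id in {9,11,14,15} -> mu (id 13, lev 4), eta (id 16, lev 4).
Iteration 5: no rows with parent_id in {13,16}; recursion stops.
lev values: 0, 1, 1, 2, 2, 2, 3, 3, 3, 3, 4, 4; the maximum is 4.

4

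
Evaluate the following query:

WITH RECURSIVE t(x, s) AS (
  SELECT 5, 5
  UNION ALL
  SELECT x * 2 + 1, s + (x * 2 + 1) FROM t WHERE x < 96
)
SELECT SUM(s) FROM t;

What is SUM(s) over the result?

Base: x=5, s=5.
Iteration 1: 5 < 96 holds -> x = 5 * 2 + 1 = 11, s = 5 + 11 = 16.
Iteration 2: 11 < 96 holds -> x = 11 * 2 + 1 = 23, s = 16 + 23 = 39.
Iteration 3: 23 < 96 holds -> x = 23 * 2 + 1 = 47, s = 39 + 47 = 86.
Iteration 4: 47 < 96 holds -> x = 47 * 2 + 1 = 95, s = 86 + 95 = 181.
Iteration 5: 95 < 96 holds -> x = 95 * 2 + 1 = 191, s = 181 + 191 = 372.
Iteration 6: 191 < 96 fails; recursion stops.
SUM(s) = 5 + 16 + 39 + 86 + 181 + 372 = 699.

699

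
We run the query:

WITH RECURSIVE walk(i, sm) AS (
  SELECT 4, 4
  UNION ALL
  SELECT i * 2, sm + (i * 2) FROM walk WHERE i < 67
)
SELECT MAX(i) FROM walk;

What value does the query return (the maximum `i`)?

128

Base: i=4, sm=4.
Iteration 1: 4 < 67 holds -> i = 4 * 2 = 8, sm = 4 + 8 = 12.
Iteration 2: 8 < 67 holds -> i = 8 * 2 = 16, sm = 12 + 16 = 28.
Iteration 3: 16 < 67 holds -> i = 16 * 2 = 32, sm = 28 + 32 = 60.
Iteration 4: 32 < 67 holds -> i = 32 * 2 = 64, sm = 60 + 64 = 124.
Iteration 5: 64 < 67 holds -> i = 64 * 2 = 128, sm = 124 + 128 = 252.
Iteration 6: 128 < 67 fails; recursion stops.
i values: 4, 8, 16, 32, 64, 128; the maximum is 128.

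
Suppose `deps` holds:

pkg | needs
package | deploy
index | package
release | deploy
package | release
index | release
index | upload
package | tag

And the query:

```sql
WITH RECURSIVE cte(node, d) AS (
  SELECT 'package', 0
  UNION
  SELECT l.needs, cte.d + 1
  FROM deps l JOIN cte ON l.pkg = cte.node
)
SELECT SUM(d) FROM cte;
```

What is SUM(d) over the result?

Base: (package, d=0).
Iteration 1: edges from {package} -> (deploy, d=1), (release, d=1), (tag, d=1).
Iteration 2: edges from {deploy,release,tag} -> (deploy, d=2).
Iteration 3: no outgoing edges from {deploy}; recursion stops.
SUM(d) = 0 + 1 + 1 + 1 + 2 = 5.

5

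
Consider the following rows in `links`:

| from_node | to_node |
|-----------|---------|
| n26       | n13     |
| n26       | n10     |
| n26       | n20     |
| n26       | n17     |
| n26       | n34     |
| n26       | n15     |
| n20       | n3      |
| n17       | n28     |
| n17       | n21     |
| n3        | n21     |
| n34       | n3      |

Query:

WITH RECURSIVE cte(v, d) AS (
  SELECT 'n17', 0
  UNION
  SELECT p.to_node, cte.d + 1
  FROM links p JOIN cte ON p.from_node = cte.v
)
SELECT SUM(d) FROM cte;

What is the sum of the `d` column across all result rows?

Base: (n17, d=0).
Iteration 1: edges from {n17} -> (n21, d=1), (n28, d=1).
Iteration 2: no outgoing edges from {n21,n28}; recursion stops.
SUM(d) = 0 + 1 + 1 = 2.

2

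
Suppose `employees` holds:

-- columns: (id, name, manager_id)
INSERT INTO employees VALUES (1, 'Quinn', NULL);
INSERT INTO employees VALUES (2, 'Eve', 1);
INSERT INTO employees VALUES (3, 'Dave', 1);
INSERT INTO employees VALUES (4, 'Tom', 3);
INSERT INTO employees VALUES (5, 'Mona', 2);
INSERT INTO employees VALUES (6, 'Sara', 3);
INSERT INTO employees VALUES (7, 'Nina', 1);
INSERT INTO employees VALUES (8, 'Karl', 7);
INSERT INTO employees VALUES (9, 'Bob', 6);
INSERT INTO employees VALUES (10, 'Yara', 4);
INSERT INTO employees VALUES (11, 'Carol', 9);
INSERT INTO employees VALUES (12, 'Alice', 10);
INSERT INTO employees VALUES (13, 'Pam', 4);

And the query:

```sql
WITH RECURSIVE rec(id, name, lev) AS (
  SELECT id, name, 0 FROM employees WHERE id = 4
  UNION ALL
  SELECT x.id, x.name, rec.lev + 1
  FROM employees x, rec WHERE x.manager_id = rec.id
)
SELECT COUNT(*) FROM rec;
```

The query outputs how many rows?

Base: id=4 (Tom) at lev 0.
Iteration 1: rows with manager_id in {4} -> Yara (id 10, lev 1), Pam (id 13, lev 1).
Iteration 2: rows with manager_id in {10,13} -> Alice (id 12, lev 2).
Iteration 3: no rows with manager_id in {12}; recursion stops.
Total rows emitted: 4.

4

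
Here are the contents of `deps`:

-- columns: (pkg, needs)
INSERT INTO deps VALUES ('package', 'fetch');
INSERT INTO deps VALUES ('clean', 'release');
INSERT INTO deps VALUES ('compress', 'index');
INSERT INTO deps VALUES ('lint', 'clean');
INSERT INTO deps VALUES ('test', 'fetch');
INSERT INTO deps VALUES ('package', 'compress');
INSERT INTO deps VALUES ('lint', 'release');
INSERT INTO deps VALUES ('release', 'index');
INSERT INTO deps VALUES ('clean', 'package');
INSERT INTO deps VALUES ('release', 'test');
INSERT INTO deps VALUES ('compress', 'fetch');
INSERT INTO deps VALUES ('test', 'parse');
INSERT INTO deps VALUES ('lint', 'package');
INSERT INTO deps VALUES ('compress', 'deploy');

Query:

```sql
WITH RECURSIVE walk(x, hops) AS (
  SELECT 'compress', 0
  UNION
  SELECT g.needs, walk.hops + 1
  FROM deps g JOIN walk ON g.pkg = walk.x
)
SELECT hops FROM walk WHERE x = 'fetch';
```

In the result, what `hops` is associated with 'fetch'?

1

Base: (compress, hops=0).
Iteration 1: edges from {compress} -> (deploy, hops=1), (fetch, hops=1), (index, hops=1).
Iteration 2: no outgoing edges from {deploy,fetch,index}; recursion stops.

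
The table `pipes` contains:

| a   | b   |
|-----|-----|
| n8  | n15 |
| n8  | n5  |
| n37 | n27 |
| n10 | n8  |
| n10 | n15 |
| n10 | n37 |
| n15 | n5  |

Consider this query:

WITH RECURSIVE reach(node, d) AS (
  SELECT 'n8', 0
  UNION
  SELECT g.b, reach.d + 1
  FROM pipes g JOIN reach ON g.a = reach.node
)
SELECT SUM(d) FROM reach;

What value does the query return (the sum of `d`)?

4

Base: (n8, d=0).
Iteration 1: edges from {n8} -> (n15, d=1), (n5, d=1).
Iteration 2: edges from {n15,n5} -> (n5, d=2).
Iteration 3: no outgoing edges from {n5}; recursion stops.
SUM(d) = 0 + 1 + 1 + 2 = 4.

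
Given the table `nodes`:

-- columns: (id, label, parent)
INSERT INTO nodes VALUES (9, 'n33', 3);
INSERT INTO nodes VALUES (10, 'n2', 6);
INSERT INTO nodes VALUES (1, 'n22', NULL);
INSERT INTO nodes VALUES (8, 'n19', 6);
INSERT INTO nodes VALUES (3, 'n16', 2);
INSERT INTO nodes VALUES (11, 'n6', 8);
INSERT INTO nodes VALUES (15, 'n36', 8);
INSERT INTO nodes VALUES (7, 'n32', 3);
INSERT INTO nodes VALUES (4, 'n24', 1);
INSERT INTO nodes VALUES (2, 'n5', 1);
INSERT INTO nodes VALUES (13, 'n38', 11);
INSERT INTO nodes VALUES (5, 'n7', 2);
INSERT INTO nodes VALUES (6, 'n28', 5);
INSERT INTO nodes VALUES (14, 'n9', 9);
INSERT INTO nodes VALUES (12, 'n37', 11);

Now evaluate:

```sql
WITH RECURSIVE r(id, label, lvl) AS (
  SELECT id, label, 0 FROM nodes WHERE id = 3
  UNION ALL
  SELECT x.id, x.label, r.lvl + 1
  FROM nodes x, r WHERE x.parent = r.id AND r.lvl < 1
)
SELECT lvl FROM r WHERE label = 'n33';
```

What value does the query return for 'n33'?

1

Base: id=3 (n16) at lvl 0.
Iteration 1: rows with parent in {3} -> n32 (id 7, lvl 1), n33 (id 9, lvl 1).
Iteration 2: lvl < 1 fails for all current rows; recursion stops.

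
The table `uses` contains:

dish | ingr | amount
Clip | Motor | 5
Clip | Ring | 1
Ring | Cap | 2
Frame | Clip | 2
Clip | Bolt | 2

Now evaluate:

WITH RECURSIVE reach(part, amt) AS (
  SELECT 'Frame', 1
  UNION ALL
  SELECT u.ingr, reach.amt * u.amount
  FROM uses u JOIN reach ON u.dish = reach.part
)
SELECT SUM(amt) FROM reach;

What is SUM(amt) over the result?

Base: (Frame, amt=1).
Iteration 1: components of {Frame} -> Clip = 1*2 = 2.
Iteration 2: components of {Clip} -> Bolt = 2*2 = 4, Motor = 2*5 = 10, Ring = 2*1 = 2.
Iteration 3: components of {Bolt,Motor,Ring} -> Cap = 2*2 = 4.
Iteration 4: no further components; recursion stops.
SUM(amt) = 1 + 2 + 2 + 10 + 4 + 4 = 23.

23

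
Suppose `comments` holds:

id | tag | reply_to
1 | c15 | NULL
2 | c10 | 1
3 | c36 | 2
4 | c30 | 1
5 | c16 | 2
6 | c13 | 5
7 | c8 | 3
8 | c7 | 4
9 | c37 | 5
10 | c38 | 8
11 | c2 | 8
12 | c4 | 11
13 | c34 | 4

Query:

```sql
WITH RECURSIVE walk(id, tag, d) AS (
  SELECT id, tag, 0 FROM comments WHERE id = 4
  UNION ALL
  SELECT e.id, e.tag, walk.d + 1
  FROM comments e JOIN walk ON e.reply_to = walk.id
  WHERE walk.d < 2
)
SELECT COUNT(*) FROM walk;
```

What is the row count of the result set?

5

Base: id=4 (c30) at d 0.
Iteration 1: rows with reply_to in {4} -> c7 (id 8, d 1), c34 (id 13, d 1).
Iteration 2: rows with reply_to in {8,13} -> c38 (id 10, d 2), c2 (id 11, d 2).
Iteration 3: d < 2 fails for all current rows; recursion stops.
Total rows emitted: 5.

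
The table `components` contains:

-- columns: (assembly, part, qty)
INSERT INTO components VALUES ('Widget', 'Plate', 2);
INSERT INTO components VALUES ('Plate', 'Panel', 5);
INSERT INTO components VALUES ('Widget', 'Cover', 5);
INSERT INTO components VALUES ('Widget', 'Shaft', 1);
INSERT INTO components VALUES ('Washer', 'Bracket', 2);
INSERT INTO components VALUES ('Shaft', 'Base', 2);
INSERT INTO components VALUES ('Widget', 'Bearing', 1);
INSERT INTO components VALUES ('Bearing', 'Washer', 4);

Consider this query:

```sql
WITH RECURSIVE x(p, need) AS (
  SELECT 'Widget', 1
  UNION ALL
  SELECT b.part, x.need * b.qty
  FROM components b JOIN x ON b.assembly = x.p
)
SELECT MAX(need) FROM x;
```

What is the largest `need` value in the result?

Base: (Widget, need=1).
Iteration 1: components of {Widget} -> Bearing = 1*1 = 1, Cover = 1*5 = 5, Plate = 1*2 = 2, Shaft = 1*1 = 1.
Iteration 2: components of {Bearing,Cover,Plate,Shaft} -> Base = 1*2 = 2, Panel = 2*5 = 10, Washer = 1*4 = 4.
Iteration 3: components of {Base,Panel,Washer} -> Bracket = 4*2 = 8.
Iteration 4: no further components; recursion stops.
need values: 1, 2, 1, 5, 1, 10, 2, 4, 8; the maximum is 10.

10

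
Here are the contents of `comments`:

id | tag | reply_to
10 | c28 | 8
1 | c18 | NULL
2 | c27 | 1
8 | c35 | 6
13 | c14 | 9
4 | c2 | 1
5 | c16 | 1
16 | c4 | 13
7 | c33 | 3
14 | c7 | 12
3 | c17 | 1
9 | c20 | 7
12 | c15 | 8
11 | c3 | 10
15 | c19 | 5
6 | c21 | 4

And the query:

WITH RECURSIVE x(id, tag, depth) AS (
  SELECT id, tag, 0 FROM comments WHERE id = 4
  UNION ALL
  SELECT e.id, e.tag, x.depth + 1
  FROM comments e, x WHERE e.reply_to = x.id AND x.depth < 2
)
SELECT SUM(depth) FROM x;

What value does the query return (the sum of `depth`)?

Base: id=4 (c2) at depth 0.
Iteration 1: rows with reply_to in {4} -> c21 (id 6, depth 1).
Iteration 2: rows with reply_to in {6} -> c35 (id 8, depth 2).
Iteration 3: depth < 2 fails for all current rows; recursion stops.
SUM(depth) = 0 + 1 + 2 = 3.

3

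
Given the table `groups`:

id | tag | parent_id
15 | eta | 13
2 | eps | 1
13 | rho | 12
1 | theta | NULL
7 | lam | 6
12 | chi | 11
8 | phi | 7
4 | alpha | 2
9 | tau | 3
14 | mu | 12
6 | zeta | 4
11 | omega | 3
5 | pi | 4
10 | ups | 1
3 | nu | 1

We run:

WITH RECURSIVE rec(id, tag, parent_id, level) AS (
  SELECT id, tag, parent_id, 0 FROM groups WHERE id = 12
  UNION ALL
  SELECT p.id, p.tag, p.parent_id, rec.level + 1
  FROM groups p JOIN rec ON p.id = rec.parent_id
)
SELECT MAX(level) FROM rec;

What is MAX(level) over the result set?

3

Base: id=12 (chi), parent_id=11, level 0.
Iteration 1: join on id=11 -> omega (id 11, parent_id=3, level 1).
Iteration 2: join on id=3 -> nu (id 3, parent_id=1, level 2).
Iteration 3: join on id=1 -> theta (id 1, parent_id=NULL, level 3).
Iteration 4: parent_id is NULL; no match; recursion stops.
level values: 0, 1, 2, 3; the maximum is 3.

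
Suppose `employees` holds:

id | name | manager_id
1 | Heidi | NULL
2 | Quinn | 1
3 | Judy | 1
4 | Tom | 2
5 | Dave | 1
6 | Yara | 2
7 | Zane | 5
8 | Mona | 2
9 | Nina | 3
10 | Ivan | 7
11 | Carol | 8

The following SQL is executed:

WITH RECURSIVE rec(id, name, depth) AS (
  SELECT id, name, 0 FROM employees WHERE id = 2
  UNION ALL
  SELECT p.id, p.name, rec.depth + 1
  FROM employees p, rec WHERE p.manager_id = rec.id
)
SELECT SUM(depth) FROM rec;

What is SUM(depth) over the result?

Base: id=2 (Quinn) at depth 0.
Iteration 1: rows with manager_id in {2} -> Tom (id 4, depth 1), Yara (id 6, depth 1), Mona (id 8, depth 1).
Iteration 2: rows with manager_id in {4,6,8} -> Carol (id 11, depth 2).
Iteration 3: no rows with manager_id in {11}; recursion stops.
SUM(depth) = 0 + 1 + 1 + 1 + 2 = 5.

5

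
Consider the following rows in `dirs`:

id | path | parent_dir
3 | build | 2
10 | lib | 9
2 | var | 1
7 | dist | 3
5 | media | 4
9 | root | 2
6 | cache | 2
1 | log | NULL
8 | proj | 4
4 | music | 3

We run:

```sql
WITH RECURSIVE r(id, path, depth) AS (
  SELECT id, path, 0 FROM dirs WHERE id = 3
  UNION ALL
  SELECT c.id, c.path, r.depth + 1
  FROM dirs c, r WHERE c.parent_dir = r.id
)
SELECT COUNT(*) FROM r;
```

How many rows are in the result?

5

Base: id=3 (build) at depth 0.
Iteration 1: rows with parent_dir in {3} -> music (id 4, depth 1), dist (id 7, depth 1).
Iteration 2: rows with parent_dir in {4,7} -> media (id 5, depth 2), proj (id 8, depth 2).
Iteration 3: no rows with parent_dir in {5,8}; recursion stops.
Total rows emitted: 5.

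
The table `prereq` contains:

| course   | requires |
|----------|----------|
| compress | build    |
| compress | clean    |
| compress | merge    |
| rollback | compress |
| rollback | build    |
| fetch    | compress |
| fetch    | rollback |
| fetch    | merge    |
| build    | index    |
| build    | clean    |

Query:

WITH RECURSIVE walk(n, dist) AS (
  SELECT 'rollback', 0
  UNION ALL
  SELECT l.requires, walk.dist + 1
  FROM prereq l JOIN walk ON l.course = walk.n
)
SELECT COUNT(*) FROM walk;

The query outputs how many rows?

10

Base: (rollback, dist=0).
Iteration 1: edges from {rollback} -> (build, dist=1), (compress, dist=1).
Iteration 2: edges from {build,compress} -> (build, dist=2), (clean, dist=2) x2, (index, dist=2), (merge, dist=2). [UNION ALL keeps all 5 new rows, including repeats]
Iteration 3: edges from {build,clean,index,merge} -> (clean, dist=3), (index, dist=3).
Iteration 4: no outgoing edges from {clean,index}; recursion stops.
Total rows emitted: 10.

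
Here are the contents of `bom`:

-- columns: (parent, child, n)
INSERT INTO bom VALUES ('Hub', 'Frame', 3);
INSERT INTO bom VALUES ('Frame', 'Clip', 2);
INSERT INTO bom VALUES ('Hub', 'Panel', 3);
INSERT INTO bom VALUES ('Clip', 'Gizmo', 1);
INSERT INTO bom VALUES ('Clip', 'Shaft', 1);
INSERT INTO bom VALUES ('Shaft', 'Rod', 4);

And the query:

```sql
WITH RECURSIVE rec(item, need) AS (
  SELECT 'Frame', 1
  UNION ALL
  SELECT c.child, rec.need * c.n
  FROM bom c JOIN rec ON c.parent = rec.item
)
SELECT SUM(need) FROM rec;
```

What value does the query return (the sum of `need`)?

15

Base: (Frame, need=1).
Iteration 1: components of {Frame} -> Clip = 1*2 = 2.
Iteration 2: components of {Clip} -> Gizmo = 2*1 = 2, Shaft = 2*1 = 2.
Iteration 3: components of {Gizmo,Shaft} -> Rod = 2*4 = 8.
Iteration 4: no further components; recursion stops.
SUM(need) = 1 + 2 + 2 + 2 + 8 = 15.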